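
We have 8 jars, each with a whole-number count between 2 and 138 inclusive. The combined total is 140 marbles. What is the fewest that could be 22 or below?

Let j be the number exceeding 22. Then the total is ≥ 23·j + 2·(8 − j) = 16 + 21j.
So 21j ≤ 124 and j ≤ 5; hence at least 8 − 5 = 3 are ≤ 22.
Exactly 3 works: 3 values at 2 and 5 at 23 total 121; raise one of the low values by 19 (still ≤ 22) to hit 140.

3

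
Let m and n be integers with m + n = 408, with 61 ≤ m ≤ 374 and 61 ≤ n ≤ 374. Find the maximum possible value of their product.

41616

mn = m(408 − m) is maximized when m is as near 408/2 as the bounds allow.
Taking m = 204 and n = 204 (both in [61, 374]) gives mn = 41616.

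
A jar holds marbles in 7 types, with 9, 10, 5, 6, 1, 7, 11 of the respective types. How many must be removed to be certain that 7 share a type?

In the worst case you take as many as possible of each type without reaching 7: 6 + 6 + 5 + 6 + 1 + 6 + 6 = 36.
The next one must give 7 of some type, so 36 + 1 = 37.

37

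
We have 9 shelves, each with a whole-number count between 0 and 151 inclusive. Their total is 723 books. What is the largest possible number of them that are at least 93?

7

Suppose k of them are at least 93. Those contribute at least 93 each and the other 9 − k at least 0 each.
So the total is at least 93k + 0(9 − k) = 0 + 93k. This must be ≤ 723, giving k ≤ 7.
k = 7 is achieved by 7 values at 93 and 2 at 0, total 651; add 72 to one value (staying below 93) to reach 723.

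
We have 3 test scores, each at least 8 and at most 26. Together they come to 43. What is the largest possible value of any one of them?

26

Maximizing one value means minimizing the remaining 2.
The other 2 contribute at least 2 × 8 = 16, leaving at most 43 − 16 = 27.
But each score is capped at 26, so the maximum is 26.
Achievable: one at 26 and the other 2 totalling 17, which fits since 2 × 8 ≤ 17 ≤ 2 × 26.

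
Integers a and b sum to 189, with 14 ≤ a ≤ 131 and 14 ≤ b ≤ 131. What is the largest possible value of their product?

For a fixed sum, the product ab is largest when a and b are as close as possible.
Taking a = 94 and b = 95 (both in [14, 131]) gives ab = 8930.

8930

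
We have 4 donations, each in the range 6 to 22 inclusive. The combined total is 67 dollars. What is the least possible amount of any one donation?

6

Minimizing one value means maximizing the remaining 3.
The other 3 can take up 3 × 22 = 66 ≥ 67 − 6, so one donation can sit at its floor of 6.
Achievable: one at 6 and the other 3 totalling 61, which fits since 3 × 6 ≤ 61 ≤ 3 × 22.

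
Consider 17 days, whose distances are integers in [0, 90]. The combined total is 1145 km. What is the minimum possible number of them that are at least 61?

Each value short of 61 is at most 60, costing at least 90 − 60 = 30 against the maximum total of 1530.
We can afford to lose at most 1530 − 1145 = 385, so at most ⌊385/30⌋ = 12 fall short, and at least 5 are ≥ 61.
Exactly 5 works: 5 values at 90 and 12 at 60 total 1170; lower one of the high values by 25 (still ≥ 61) to hit 1145.

5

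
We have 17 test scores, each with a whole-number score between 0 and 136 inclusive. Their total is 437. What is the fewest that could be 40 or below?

7

Each value above 40 is at least 41, contributing at least 41 − 0 = 41 above the floor 0.
The sum exceeds the floor total 0 by 437, so at most ⌊437/41⌋ = 10 exceed 40, and at least 7 are ≤ 40.
Exactly 7 works: 7 values at 0 and 10 at 41 total 410; raise one of the low values by 27 (still ≤ 40) to hit 437.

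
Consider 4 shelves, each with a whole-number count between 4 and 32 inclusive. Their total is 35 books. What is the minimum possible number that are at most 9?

If only k of them are at most 9, the other 4 − k are at least 10, so the total is at least (4 − k)·10 + k·4.
This is ≤ 35, so (4 − k)·10 + 4k ≤ 35, which gives k ≥ 1.
Exactly 1 works: 1 value at 4 and 3 at 10 total 34; raise one of the low values by 1 (still ≤ 9) to hit 35.

1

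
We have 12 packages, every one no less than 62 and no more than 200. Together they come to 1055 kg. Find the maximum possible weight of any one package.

200

Maximizing one value means minimizing the remaining 11.
The other 11 contribute at least 11 × 62 = 682, leaving at most 1055 − 682 = 373.
But each package is capped at 200, so the maximum is 200.
Achievable: one at 200 and the other 11 totalling 855, which fits since 11 × 62 ≤ 855 ≤ 11 × 200.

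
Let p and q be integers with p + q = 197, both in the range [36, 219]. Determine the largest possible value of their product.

With p + q fixed, pq peaks when the two are closest together.
Taking p = 98 and q = 99 (both in [36, 219]) gives pq = 9702.

9702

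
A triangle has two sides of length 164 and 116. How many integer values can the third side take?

The triangle inequality gives |164 − 116| < c < 164 + 116, i.e. 48 < c < 280.
So c can be any integer from 49 to 279: 231 values.

231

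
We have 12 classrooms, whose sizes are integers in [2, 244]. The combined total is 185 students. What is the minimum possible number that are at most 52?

Each value above 52 is at least 53, contributing at least 53 − 2 = 51 above the floor 2.
The sum exceeds the floor total 24 by 161, so at most ⌊161/51⌋ = 3 exceed 52, and at least 9 are ≤ 52.
Exactly 9 works: 9 values at 2 and 3 at 53 total 177; raise one of the low values by 8 (still ≤ 52) to hit 185.

9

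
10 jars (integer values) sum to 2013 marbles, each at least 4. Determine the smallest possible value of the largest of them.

202

Some value must be at least ⌈2013/10⌉ = 202, since 10 × 201 = 2010 < 2013.
Taking 7 copies of 201 and 3 copies of 202 gives exactly 2013, so 202 is attained.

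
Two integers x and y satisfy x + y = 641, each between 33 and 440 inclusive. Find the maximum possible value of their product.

102720

xy = x(641 − x) is maximized when x is as near 641/2 as the bounds allow.
Taking x = 320 and y = 321 (both in [33, 440]) gives xy = 102720.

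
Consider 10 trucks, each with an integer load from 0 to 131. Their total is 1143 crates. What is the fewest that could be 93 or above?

Suppose at most 10 − j of them reach 93; then j values are ≤ 92 and the rest ≤ 131.
The total is then ≤ 92·j + 131·(10 − j) = 1310 − 39j. For this to be ≥ 1143 we need j ≤ 4, so at least 10 − 4 = 6 must reach 93.
Exactly 6 works: 6 values at 131 and 4 at 92 total 1154; lower one of the high values by 11 (still ≥ 93) to hit 1143.

6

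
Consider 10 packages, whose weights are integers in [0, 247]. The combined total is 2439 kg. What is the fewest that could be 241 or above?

Each value short of 241 is at most 240, costing at least 247 − 240 = 7 against the maximum total of 2470.
We can afford to lose at most 2470 − 2439 = 31, so at most ⌊31/7⌋ = 4 fall short, and at least 6 are ≥ 241.
Exactly 6 works: 6 values at 247 and 4 at 240 total 2442; lower one of the high values by 3 (still ≥ 241) to hit 2439.

6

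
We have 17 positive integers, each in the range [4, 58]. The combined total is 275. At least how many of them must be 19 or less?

5

Let j be the number exceeding 19. Then the total is ≥ 20·j + 4·(17 − j) = 68 + 16j.
So 16j ≤ 207 and j ≤ 12; hence at least 17 − 12 = 5 are ≤ 19.
Exactly 5 works: 5 values at 4 and 12 at 20 total 260; raise one of the low values by 15 (still ≤ 19) to hit 275.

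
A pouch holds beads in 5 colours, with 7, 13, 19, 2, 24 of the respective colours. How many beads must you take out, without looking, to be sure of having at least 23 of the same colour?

64

In the worst case you take as many as possible of each colour without reaching 23: 7 + 13 + 19 + 2 + 22 = 63.
The next one must give 23 of some colour, so 63 + 1 = 64.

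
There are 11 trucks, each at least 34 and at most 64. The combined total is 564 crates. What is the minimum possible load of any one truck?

34

Minimizing one value means maximizing the remaining 10.
The other 10 can take up 10 × 64 = 640 ≥ 564 − 34, so one truck can sit at its floor of 34.
Achievable: one at 34 and the other 10 totalling 530, which fits since 10 × 34 ≤ 530 ≤ 10 × 64.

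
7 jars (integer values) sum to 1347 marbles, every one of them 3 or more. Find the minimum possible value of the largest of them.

193

Some value must be at least ⌈1347/7⌉ = 193, since 7 × 192 = 1344 < 1347.
Achievable: 3 of them at 193 and 4 at 192 total 1347.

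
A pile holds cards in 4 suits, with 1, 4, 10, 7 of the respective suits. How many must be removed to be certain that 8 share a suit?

20

In the worst case you take as many as possible of each suit without reaching 8: 1 + 4 + 7 + 7 = 19.
The next one must give 8 of some suit, so 19 + 1 = 20.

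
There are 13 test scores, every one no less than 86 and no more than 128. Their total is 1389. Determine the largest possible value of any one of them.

128

Maximizing one value means minimizing the remaining 12.
The other 12 contribute at least 12 × 86 = 1032, leaving at most 1389 − 1032 = 357.
But each score is capped at 128, so the maximum is 128.
Achievable: one at 128 and the other 12 totalling 1261, which fits since 12 × 86 ≤ 1261 ≤ 12 × 128.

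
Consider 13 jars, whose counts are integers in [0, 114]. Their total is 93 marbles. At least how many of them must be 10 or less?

Let j be the number exceeding 10. Then the total is ≥ 11·j + 0·(13 − j) = 0 + 11j.
So 11j ≤ 93 and j ≤ 8; hence at least 13 − 8 = 5 are ≤ 10.
Exactly 5 works: 5 values at 0 and 8 at 11 total 88; raise one of the low values by 5 (still ≤ 10) to hit 93.

5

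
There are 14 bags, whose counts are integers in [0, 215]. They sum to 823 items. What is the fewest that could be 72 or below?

Let j be the number exceeding 72. Then the total is ≥ 73·j + 0·(14 − j) = 0 + 73j.
So 73j ≤ 823 and j ≤ 11; hence at least 14 − 11 = 3 are ≤ 72.
Exactly 3 works: 3 values at 0 and 11 at 73 total 803; raise one of the low values by 20 (still ≤ 72) to hit 823.

3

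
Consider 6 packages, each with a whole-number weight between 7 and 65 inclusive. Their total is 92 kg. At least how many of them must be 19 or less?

Let j be the number exceeding 19. Then the total is ≥ 20·j + 7·(6 − j) = 42 + 13j.
So 13j ≤ 50 and j ≤ 3; hence at least 6 − 3 = 3 are ≤ 19.
Exactly 3 works: 3 values at 7 and 3 at 20 total 81; raise one of the low values by 11 (still ≤ 19) to hit 92.

3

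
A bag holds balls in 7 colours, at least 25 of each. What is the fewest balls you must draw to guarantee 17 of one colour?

113

You could draw 16 of every colour without reaching 17 of any — 112 in all.
One more forces 17 of some colour, so 112 + 1 = 113.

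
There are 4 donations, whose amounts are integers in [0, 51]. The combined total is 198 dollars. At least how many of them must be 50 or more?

1

If only k of them are at least 50, the other 4 − k are at most 49, so the total is at most k·51 + (4 − k)·49.
This must reach 198, so k·51 + (4 − k)·49 ≥ 198, giving k ≥ 1.
Exactly 1 works: 1 value at 51 and 3 at 49 total 198.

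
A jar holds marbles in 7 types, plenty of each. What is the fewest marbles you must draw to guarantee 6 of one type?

You could draw 5 of every type without reaching 6 of any — 35 in all.
One more forces 6 of some type, so 35 + 1 = 36.

36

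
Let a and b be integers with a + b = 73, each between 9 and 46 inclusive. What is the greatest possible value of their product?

With a + b fixed, ab peaks when the two are closest together.
Taking a = 36 and b = 37 (both in [9, 46]) gives ab = 1332.

1332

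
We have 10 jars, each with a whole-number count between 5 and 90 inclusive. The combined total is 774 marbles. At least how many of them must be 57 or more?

7

If only k of them are at least 57, the other 10 − k are at most 56, so the total is at most k·90 + (10 − k)·56.
This must reach 774, so k·90 + (10 − k)·56 ≥ 774, giving k ≥ 7.
Exactly 7 works: 7 values at 90 and 3 at 56 total 798; lower one of the high values by 24 (still ≥ 57) to hit 774.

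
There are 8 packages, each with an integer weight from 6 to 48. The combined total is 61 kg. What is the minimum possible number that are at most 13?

7

Let j be the number exceeding 13. Then the total is ≥ 14·j + 6·(8 − j) = 48 + 8j.
So 8j ≤ 13 and j ≤ 1; hence at least 8 − 1 = 7 are ≤ 13.
Exactly 7 works: 7 values at 6 and 1 at 14 total 56; raise one of the low values by 5 (still ≤ 13) to hit 61.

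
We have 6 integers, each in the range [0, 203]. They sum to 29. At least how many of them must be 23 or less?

5

Each value above 23 is at least 24, contributing at least 24 − 0 = 24 above the floor 0.
The sum exceeds the floor total 0 by 29, so at most ⌊29/24⌋ = 1 exceed 23, and at least 5 are ≤ 23.
Exactly 5 works: 5 values at 0 and 1 at 24 total 24; raise one of the low values by 5 (still ≤ 23) to hit 29.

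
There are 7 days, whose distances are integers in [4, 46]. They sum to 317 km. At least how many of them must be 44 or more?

6

Suppose at most 7 − j of them reach 44; then j values are ≤ 43 and the rest ≤ 46.
The total is then ≤ 43·j + 46·(7 − j) = 322 − 3j. For this to be ≥ 317 we need j ≤ 1, so at least 7 − 1 = 6 must reach 44.
Exactly 6 works: 6 values at 46 and 1 at 43 total 319; lower one of the high values by 2 (still ≥ 44) to hit 317.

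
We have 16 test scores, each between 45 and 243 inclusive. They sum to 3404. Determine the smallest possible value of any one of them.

To make one score as small as possible, make the other 15 as large as possible.
The other 15 can take up 15 × 243 = 3645 ≥ 3404 − 45, so one score can sit at its floor of 45.
Achievable: one at 45 and the other 15 totalling 3359, which fits since 15 × 45 ≤ 3359 ≤ 15 × 243.

45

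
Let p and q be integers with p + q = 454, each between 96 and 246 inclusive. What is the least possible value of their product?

51168

pq = p(454 − p) is concave in p, so over [208, 246] it is minimized at an endpoint.
The extreme feasible split is p = 208, q = 246, giving pq = 51168.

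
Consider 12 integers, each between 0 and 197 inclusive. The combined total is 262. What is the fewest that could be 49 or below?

7

If only k of them are at most 49, the other 12 − k are at least 50, so the total is at least (12 − k)·50 + k·0.
This is ≤ 262, so (12 − k)·50 + 0k ≤ 262, which gives k ≥ 7.
Exactly 7 works: 7 values at 0 and 5 at 50 total 250; raise one of the low values by 12 (still ≤ 49) to hit 262.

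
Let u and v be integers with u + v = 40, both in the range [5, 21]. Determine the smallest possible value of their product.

Since u + v is fixed, pushing one of them to its bound minimizes the product.
The extreme feasible split is u = 19, v = 21, giving uv = 399.

399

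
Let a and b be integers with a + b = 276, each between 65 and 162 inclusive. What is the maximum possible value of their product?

19044

ab = a(276 − a) is maximized when a is as near 276/2 as the bounds allow.
Taking a = 138 and b = 138 (both in [65, 162]) gives ab = 19044.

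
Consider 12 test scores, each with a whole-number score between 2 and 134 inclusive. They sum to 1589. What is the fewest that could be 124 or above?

11

Suppose at most 12 − j of them reach 124; then j values are ≤ 123 and the rest ≤ 134.
The total is then ≤ 123·j + 134·(12 − j) = 1608 − 11j. For this to be ≥ 1589 we need j ≤ 1, so at least 12 − 1 = 11 must reach 124.
Exactly 11 works: 11 values at 134 and 1 at 123 total 1597; lower one of the high values by 8 (still ≥ 124) to hit 1589.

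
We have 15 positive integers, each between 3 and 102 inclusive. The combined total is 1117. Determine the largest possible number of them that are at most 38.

6

Each value at 38 or below falls at least 102 − 38 = 64 short of the ceiling 102.
The ceiling total is 15 × 102 = 1530, and we need 1117, so at most ⌊(1530 − 1117)/64⌋ = 6 can be that low.
k = 6 is achieved by 6 values at 38 and 9 at 102, total 1146; lower one of the 102's by 29 (still > 38) to reach 1117.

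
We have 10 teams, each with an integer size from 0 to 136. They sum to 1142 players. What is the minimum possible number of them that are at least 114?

1

If only k of them are at least 114, the other 10 − k are at most 113, so the total is at most k·136 + (10 − k)·113.
This must reach 1142, so k·136 + (10 − k)·113 ≥ 1142, giving k ≥ 1.
Exactly 1 works: 1 value at 136 and 9 at 113 total 1153; lower one of the high values by 11 (still ≥ 114) to hit 1142.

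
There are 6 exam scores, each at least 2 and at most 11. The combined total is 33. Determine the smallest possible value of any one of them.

2

Minimizing one value means maximizing the remaining 5.
The other 5 can take up 5 × 11 = 55 ≥ 33 − 2, so one score can sit at its floor of 2.
Achievable: one at 2 and the other 5 totalling 31, which fits since 5 × 2 ≤ 31 ≤ 5 × 11.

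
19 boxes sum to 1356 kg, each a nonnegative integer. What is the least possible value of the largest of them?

The average is 1356/19 > 71, so not all 19 can be 71 or less; the largest is ≥ 72.
Achievable: 7 of them at 72 and 12 at 71 total 1356.

72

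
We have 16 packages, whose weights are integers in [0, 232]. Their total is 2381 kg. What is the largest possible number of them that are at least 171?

Suppose k of them are at least 171. Those contribute at least 171 each and the other 16 − k at least 0 each.
So the total is at least 171k + 0(16 − k) = 0 + 171k. This must be ≤ 2381, giving k ≤ 13.
k = 13 is achieved by 13 values at 171 and 3 at 0, total 2223; add 158 to one value (staying below 171) to reach 2381.

13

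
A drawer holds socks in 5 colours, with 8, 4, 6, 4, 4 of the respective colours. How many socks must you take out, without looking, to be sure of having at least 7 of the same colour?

In the worst case you take as many as possible of each colour without reaching 7: 6 + 4 + 6 + 4 + 4 = 24.
The next one must give 7 of some colour, so 24 + 1 = 25.

25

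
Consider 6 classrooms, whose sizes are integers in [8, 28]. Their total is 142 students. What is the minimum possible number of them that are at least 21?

If only k of them are at least 21, the other 6 − k are at most 20, so the total is at most k·28 + (6 − k)·20.
This must reach 142, so k·28 + (6 − k)·20 ≥ 142, giving k ≥ 3.
Exactly 3 works: 3 values at 28 and 3 at 20 total 144; lower one of the high values by 2 (still ≥ 21) to hit 142.

3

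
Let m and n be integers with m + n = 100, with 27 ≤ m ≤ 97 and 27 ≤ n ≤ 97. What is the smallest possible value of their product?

1971

Since m + n is fixed, pushing one of them to its bound minimizes the product.
At the endpoint m = 27, n = 100 − 27 = 73, so mn = 27 × 73 = 1971.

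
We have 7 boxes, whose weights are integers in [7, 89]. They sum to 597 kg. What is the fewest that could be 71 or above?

6

Suppose at most 7 − j of them reach 71; then j values are ≤ 70 and the rest ≤ 89.
The total is then ≤ 70·j + 89·(7 − j) = 623 − 19j. For this to be ≥ 597 we need j ≤ 1, so at least 7 − 1 = 6 must reach 71.
Exactly 6 works: 6 values at 89 and 1 at 70 total 604; lower one of the high values by 7 (still ≥ 71) to hit 597.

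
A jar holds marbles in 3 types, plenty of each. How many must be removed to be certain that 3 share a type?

7

You could draw 2 of every type without reaching 3 of any — 6 in all.
One more forces 3 of some type, so 6 + 1 = 7.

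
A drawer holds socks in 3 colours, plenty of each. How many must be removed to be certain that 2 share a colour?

You could draw 1 of every colour without reaching 2 of any — 3 in all.
One more forces 2 of some colour, so 3 + 1 = 4.

4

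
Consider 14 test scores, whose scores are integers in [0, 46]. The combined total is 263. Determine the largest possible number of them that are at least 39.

Suppose k of them are at least 39. Those contribute at least 39 each and the other 14 − k at least 0 each.
So the total is at least 39k + 0(14 − k) = 0 + 39k. This must be ≤ 263, giving k ≤ 6.
k = 6 is achieved by 6 values at 39 and 8 at 0, total 234; add 29 to one value (staying below 39) to reach 263.

6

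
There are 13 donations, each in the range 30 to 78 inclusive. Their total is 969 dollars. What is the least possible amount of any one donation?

33

To make one donation as small as possible, make the other 12 as large as possible.
The other 12 contribute at most 12 × 78 = 936, leaving at least 969 − 936 = 33.
Since 33 ≥ 30, this is achievable: one at 33 and 12 at 78.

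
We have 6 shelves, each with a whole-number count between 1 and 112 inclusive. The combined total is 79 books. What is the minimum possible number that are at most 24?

3

Let j be the number exceeding 24. Then the total is ≥ 25·j + 1·(6 − j) = 6 + 24j.
So 24j ≤ 73 and j ≤ 3; hence at least 6 − 3 = 3 are ≤ 24.
Exactly 3 works: 3 values at 1 and 3 at 25 total 78; raise one of the low values by 1 (still ≤ 24) to hit 79.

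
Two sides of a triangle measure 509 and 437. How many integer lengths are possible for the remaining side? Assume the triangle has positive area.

The triangle inequality gives |509 − 437| < c < 509 + 437, i.e. 72 < c < 946.
So c can be any integer from 73 to 945: 873 values.

873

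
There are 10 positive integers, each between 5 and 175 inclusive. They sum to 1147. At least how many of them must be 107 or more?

Suppose at most 10 − j of them reach 107; then j values are ≤ 106 and the rest ≤ 175.
The total is then ≤ 106·j + 175·(10 − j) = 1750 − 69j. For this to be ≥ 1147 we need j ≤ 8, so at least 10 − 8 = 2 must reach 107.
Exactly 2 works: 2 values at 175 and 8 at 106 total 1198; lower one of the high values by 51 (still ≥ 107) to hit 1147.

2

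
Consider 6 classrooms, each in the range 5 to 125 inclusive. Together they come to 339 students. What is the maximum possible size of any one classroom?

Maximizing one value means minimizing the remaining 5.
The other 5 contribute at least 5 × 5 = 25, leaving at most 339 − 25 = 314.
But each classroom is capped at 125, so the maximum is 125.
Achievable: one at 125 and the other 5 totalling 214, which fits since 5 × 5 ≤ 214 ≤ 5 × 125.

125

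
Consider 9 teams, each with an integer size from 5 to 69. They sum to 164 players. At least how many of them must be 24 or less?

Each value above 24 is at least 25, contributing at least 25 − 5 = 20 above the floor 5.
The sum exceeds the floor total 45 by 119, so at most ⌊119/20⌋ = 5 exceed 24, and at least 4 are ≤ 24.
Exactly 4 works: 4 values at 5 and 5 at 25 total 145; raise one of the low values by 19 (still ≤ 24) to hit 164.

4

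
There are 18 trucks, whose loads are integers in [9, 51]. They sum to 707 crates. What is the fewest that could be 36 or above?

Each value short of 36 is at most 35, costing at least 51 − 35 = 16 against the maximum total of 918.
We can afford to lose at most 918 − 707 = 211, so at most ⌊211/16⌋ = 13 fall short, and at least 5 are ≥ 36.
Exactly 5 works: 5 values at 51 and 13 at 35 total 710; lower one of the high values by 3 (still ≥ 36) to hit 707.

5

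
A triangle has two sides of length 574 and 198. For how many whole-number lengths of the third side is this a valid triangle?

The triangle inequality gives |574 − 198| < c < 574 + 198, i.e. 376 < c < 772.
So c can be any integer from 377 to 771: 395 values.

395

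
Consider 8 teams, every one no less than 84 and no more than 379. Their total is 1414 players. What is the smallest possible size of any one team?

Minimizing one value means maximizing the remaining 7.
The other 7 can take up 7 × 379 = 2653 ≥ 1414 − 84, so one team can sit at its floor of 84.
Achievable: one at 84 and the other 7 totalling 1330, which fits since 7 × 84 ≤ 1330 ≤ 7 × 379.

84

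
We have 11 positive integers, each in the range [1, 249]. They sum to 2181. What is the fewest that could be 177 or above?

4

Each value short of 177 is at most 176, costing at least 249 − 176 = 73 against the maximum total of 2739.
We can afford to lose at most 2739 − 2181 = 558, so at most ⌊558/73⌋ = 7 fall short, and at least 4 are ≥ 177.
Exactly 4 works: 4 values at 249 and 7 at 176 total 2228; lower one of the high values by 47 (still ≥ 177) to hit 2181.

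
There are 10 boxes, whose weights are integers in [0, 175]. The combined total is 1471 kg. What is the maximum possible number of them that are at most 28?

Suppose k of them are at most 28. Those contribute at most 28 each and the rest at most 175 each.
So the total is at most 28k + 175(10 − k) = 1750 − 147k. This must still be ≥ 1471, so k ≤ 1.
k = 1 is achieved by 1 value at 28 and 9 at 175, total 1603; lower one of the 175's by 132 (still > 28) to reach 1471.

1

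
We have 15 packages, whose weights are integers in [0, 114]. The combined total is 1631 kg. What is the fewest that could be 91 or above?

Each value short of 91 is at most 90, costing at least 114 − 90 = 24 against the maximum total of 1710.
We can afford to lose at most 1710 − 1631 = 79, so at most ⌊79/24⌋ = 3 fall short, and at least 12 are ≥ 91.
Exactly 12 works: 12 values at 114 and 3 at 90 total 1638; lower one of the high values by 7 (still ≥ 91) to hit 1631.

12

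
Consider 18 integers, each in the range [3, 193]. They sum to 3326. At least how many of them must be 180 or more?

Each value short of 180 is at most 179, costing at least 193 − 179 = 14 against the maximum total of 3474.
We can afford to lose at most 3474 − 3326 = 148, so at most ⌊148/14⌋ = 10 fall short, and at least 8 are ≥ 180.
Exactly 8 works: 8 values at 193 and 10 at 179 total 3334; lower one of the high values by 8 (still ≥ 180) to hit 3326.

8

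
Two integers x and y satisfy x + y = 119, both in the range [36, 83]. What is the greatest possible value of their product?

With x + y fixed, xy peaks when the two are closest together.
Taking x = 59 and y = 60 (both in [36, 83]) gives xy = 3540.

3540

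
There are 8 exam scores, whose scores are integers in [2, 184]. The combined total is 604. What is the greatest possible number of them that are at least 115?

5

If k of the values are ≥ 115, the total is ≥ 115k + 2(8 − k).
Setting 115k + 2(8 − k) ≤ 604 gives 113k ≤ 588, so k ≤ 5.
k = 5 is achieved by 5 values at 115 and 3 at 2, total 581; add 23 to one value (staying below 115) to reach 604.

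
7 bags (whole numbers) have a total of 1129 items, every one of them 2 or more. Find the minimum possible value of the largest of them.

The 7 values sum to 1129, so their maximum is at least ⌈1129/7⌉ = 162.
Equality holds with 2 values of 162 and 5 values of 161.

162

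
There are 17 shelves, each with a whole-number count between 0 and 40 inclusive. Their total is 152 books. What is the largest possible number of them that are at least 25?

6

With k values at 25 or above and the rest at least 0, the sum is at least 0 + 25k.
Since the sum is 152, we need 25k ≤ 152, i.e. k ≤ 6.
k = 6 is achieved by 6 values at 25 and 11 at 0, total 150; add 2 to one value (staying below 25) to reach 152.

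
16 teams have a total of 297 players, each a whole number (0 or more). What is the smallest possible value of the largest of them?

19

Some value must be at least ⌈297/16⌉ = 19, since 16 × 18 = 288 < 297.
Taking 7 copies of 18 and 9 copies of 19 gives exactly 297, so 19 is attained.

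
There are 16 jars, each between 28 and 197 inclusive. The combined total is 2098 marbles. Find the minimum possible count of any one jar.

Minimizing one value means maximizing the remaining 15.
The other 15 can take up 15 × 197 = 2955 ≥ 2098 − 28, so one jar can sit at its floor of 28.
Achievable: one at 28 and the other 15 totalling 2070, which fits since 15 × 28 ≤ 2070 ≤ 15 × 197.

28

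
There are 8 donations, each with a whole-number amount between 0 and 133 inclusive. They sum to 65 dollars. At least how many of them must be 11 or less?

If only k of them are at most 11, the other 8 − k are at least 12, so the total is at least (8 − k)·12 + k·0.
This is ≤ 65, so (8 − k)·12 + 0k ≤ 65, which gives k ≥ 3.
Exactly 3 works: 3 values at 0 and 5 at 12 total 60; raise one of the low values by 5 (still ≤ 11) to hit 65.

3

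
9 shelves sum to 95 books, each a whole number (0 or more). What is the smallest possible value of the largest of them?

The 9 values sum to 95, so their maximum is at least ⌈95/9⌉ = 11.
Equality holds with 5 values of 11 and 4 values of 10.

11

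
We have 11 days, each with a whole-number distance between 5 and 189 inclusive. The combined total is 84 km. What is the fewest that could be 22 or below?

10

Let j be the number exceeding 22. Then the total is ≥ 23·j + 5·(11 − j) = 55 + 18j.
So 18j ≤ 29 and j ≤ 1; hence at least 11 − 1 = 10 are ≤ 22.
Exactly 10 works: 10 values at 5 and 1 at 23 total 73; raise one of the low values by 11 (still ≤ 22) to hit 84.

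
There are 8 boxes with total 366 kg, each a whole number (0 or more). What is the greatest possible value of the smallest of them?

45

The average is 366/8 < 46, so some value is ≤ 45.
Taking 2 copies of 45 and 6 copies of 46 gives exactly 366, so 45 is attained.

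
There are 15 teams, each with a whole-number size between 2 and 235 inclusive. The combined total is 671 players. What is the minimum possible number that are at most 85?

8

Each value above 85 is at least 86, contributing at least 86 − 2 = 84 above the floor 2.
The sum exceeds the floor total 30 by 641, so at most ⌊641/84⌋ = 7 exceed 85, and at least 8 are ≤ 85.
Exactly 8 works: 8 values at 2 and 7 at 86 total 618; raise one of the low values by 53 (still ≤ 85) to hit 671.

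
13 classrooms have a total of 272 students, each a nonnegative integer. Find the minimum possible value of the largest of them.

If every one of the 13 were at most 20, the total would be at most 13 × 20 = 260 < 272.
Taking 1 copy of 20 and 12 copies of 21 gives exactly 272, so 21 is attained.

21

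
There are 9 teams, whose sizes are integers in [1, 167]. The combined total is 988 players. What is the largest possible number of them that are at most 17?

Suppose k of them are at most 17. Those contribute at most 17 each and the rest at most 167 each.
So the total is at most 17k + 167(9 − k) = 1503 − 150k. This must still be ≥ 988, so k ≤ 3.
k = 3 is achieved by 3 values at 17 and 6 at 167, total 1053; lower one of the 167's by 65 (still > 17) to reach 988.

3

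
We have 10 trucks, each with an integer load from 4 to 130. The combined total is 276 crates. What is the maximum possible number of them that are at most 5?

8

Suppose k of them are at most 5. Those contribute at most 5 each and the rest at most 130 each.
So the total is at most 5k + 130(10 − k) = 1300 − 125k. This must still be ≥ 276, so k ≤ 8.
k = 8 is achieved by 8 values at 5 and 2 at 130, total 300; lower one of the 130's by 24 (still > 5) to reach 276.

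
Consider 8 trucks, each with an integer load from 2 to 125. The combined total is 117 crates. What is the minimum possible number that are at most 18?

Let j be the number exceeding 18. Then the total is ≥ 19·j + 2·(8 − j) = 16 + 17j.
So 17j ≤ 101 and j ≤ 5; hence at least 8 − 5 = 3 are ≤ 18.
Exactly 3 works: 3 values at 2 and 5 at 19 total 101; raise one of the low values by 16 (still ≤ 18) to hit 117.

3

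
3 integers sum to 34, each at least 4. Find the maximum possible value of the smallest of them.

The average is 34/3 < 12, so some value is ≤ 11.
Achievable: 2 of them at 11 and 1 at 12 total 34.

11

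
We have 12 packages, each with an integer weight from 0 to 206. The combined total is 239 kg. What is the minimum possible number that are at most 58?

8

Each value above 58 is at least 59, contributing at least 59 − 0 = 59 above the floor 0.
The sum exceeds the floor total 0 by 239, so at most ⌊239/59⌋ = 4 exceed 58, and at least 8 are ≤ 58.
Exactly 8 works: 8 values at 0 and 4 at 59 total 236; raise one of the low values by 3 (still ≤ 58) to hit 239.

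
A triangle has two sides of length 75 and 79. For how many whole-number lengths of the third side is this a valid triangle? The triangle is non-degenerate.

The triangle inequality gives |75 − 79| < c < 75 + 79, i.e. 4 < c < 154.
So c can be any integer from 5 to 153: 149 values.

149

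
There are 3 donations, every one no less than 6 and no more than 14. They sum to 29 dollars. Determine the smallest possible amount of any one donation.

To make one donation as small as possible, make the other 2 as large as possible.
The other 2 can take up 2 × 14 = 28 ≥ 29 − 6, so one donation can sit at its floor of 6.
Achievable: one at 6 and the other 2 totalling 23, which fits since 2 × 6 ≤ 23 ≤ 2 × 14.

6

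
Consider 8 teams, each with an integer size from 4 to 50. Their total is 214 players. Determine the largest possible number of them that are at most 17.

5

Each value at 17 or below falls at least 50 − 17 = 33 short of the ceiling 50.
The ceiling total is 8 × 50 = 400, and we need 214, so at most ⌊(400 − 214)/33⌋ = 5 can be that low.
k = 5 is achieved by 5 values at 17 and 3 at 50, total 235; lower one of the 50's by 21 (still > 17) to reach 214.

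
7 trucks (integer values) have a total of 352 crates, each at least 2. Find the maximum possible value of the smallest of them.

The average is 352/7 < 51, so some value is ≤ 50.
Achievable: 5 of them at 50 and 2 at 51 total 352.

50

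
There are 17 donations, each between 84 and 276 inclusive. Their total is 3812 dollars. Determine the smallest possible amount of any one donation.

Minimizing one value means maximizing the remaining 16.
The other 16 can take up 16 × 276 = 4416 ≥ 3812 − 84, so one donation can sit at its floor of 84.
Achievable: one at 84 and the other 16 totalling 3728, which fits since 16 × 84 ≤ 3728 ≤ 16 × 276.

84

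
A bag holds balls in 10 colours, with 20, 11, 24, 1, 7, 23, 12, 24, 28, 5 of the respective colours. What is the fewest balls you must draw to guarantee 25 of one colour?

152

In the worst case you take as many as possible of each colour without reaching 25: 20 + 11 + 24 + 1 + 7 + 23 + 12 + 24 + 24 + 5 = 151.
The next one must give 25 of some colour, so 151 + 1 = 152.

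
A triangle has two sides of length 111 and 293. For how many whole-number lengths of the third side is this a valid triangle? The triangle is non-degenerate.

The triangle inequality gives |111 − 293| < c < 111 + 293, i.e. 182 < c < 404.
So c can be any integer from 183 to 403: 221 values.

221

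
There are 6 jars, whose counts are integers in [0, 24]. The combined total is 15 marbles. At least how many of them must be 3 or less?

If only k of them are at most 3, the other 6 − k are at least 4, so the total is at least (6 − k)·4 + k·0.
This is ≤ 15, so (6 − k)·4 + 0k ≤ 15, which gives k ≥ 3.
Exactly 3 works: 3 values at 0 and 3 at 4 total 12; raise one of the low values by 3 (still ≤ 3) to hit 15.

3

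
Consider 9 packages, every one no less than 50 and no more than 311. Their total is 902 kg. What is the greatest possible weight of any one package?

311

To make one package as large as possible, make the other 8 as small as possible.
The other 8 contribute at least 8 × 50 = 400, leaving at most 902 − 400 = 502.
But each package is capped at 311, so the maximum is 311.
Achievable: one at 311 and the other 8 totalling 591, which fits since 8 × 50 ≤ 591 ≤ 8 × 311.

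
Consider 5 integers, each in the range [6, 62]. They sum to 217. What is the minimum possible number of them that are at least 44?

1

Suppose at most 5 − j of them reach 44; then j values are ≤ 43 and the rest ≤ 62.
The total is then ≤ 43·j + 62·(5 − j) = 310 − 19j. For this to be ≥ 217 we need j ≤ 4, so at least 5 − 4 = 1 must reach 44.
Exactly 1 works: 1 value at 62 and 4 at 43 total 234; lower one of the high values by 17 (still ≥ 44) to hit 217.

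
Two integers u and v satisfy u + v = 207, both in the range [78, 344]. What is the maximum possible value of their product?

10712

For a fixed sum, the product uv is largest when u and v are as close as possible.
Taking u = 103 and v = 104 (both in [78, 344]) gives uv = 10712.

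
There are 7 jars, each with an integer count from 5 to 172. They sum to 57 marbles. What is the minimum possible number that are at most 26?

6

Each value above 26 is at least 27, contributing at least 27 − 5 = 22 above the floor 5.
The sum exceeds the floor total 35 by 22, so at most ⌊22/22⌋ = 1 exceed 26, and at least 6 are ≤ 26.
Exactly 6 works: 6 values at 5 and 1 at 27 total 57.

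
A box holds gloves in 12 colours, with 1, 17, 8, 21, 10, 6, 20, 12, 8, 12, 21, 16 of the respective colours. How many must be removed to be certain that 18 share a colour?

142

In the worst case you take as many as possible of each colour without reaching 18: 1 + 17 + 8 + 17 + 10 + 6 + 17 + 12 + 8 + 12 + 17 + 16 = 141.
The next one must give 18 of some colour, so 141 + 1 = 142.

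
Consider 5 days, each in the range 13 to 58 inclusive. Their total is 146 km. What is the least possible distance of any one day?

13

Minimizing one value means maximizing the remaining 4.
The other 4 can take up 4 × 58 = 232 ≥ 146 − 13, so one day can sit at its floor of 13.
Achievable: one at 13 and the other 4 totalling 133, which fits since 4 × 13 ≤ 133 ≤ 4 × 58.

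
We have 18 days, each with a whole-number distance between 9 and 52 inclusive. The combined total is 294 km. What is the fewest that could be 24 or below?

Each value above 24 is at least 25, contributing at least 25 − 9 = 16 above the floor 9.
The sum exceeds the floor total 162 by 132, so at most ⌊132/16⌋ = 8 exceed 24, and at least 10 are ≤ 24.
Exactly 10 works: 10 values at 9 and 8 at 25 total 290; raise one of the low values by 4 (still ≤ 24) to hit 294.

10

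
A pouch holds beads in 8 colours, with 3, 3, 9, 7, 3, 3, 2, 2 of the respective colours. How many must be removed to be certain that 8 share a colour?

31

In the worst case you take as many as possible of each colour without reaching 8: 3 + 3 + 7 + 7 + 3 + 3 + 2 + 2 = 30.
The next one must give 8 of some colour, so 30 + 1 = 31.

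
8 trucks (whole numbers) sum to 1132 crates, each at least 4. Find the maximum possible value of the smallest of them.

The 8 values sum to 1132, so their minimum is at most ⌊1132/8⌋ = 141.
Equality holds with 4 values of 141 and 4 values of 142.

141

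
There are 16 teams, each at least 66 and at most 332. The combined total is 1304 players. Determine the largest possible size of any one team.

Maximizing one value means minimizing the remaining 15.
The other 15 contribute at least 15 × 66 = 990, leaving at most 1304 − 990 = 314.
Since 314 ≤ 332, this is achievable: one at 314 and 15 at 66.

314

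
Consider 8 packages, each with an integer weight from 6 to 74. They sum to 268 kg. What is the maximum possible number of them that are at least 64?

3

Suppose k of them are at least 64. Those contribute at least 64 each and the other 8 − k at least 6 each.
So the total is at least 64k + 6(8 − k) = 48 + 58k. This must be ≤ 268, giving k ≤ 3.
k = 3 is achieved by 3 values at 64 and 5 at 6, total 222; add 46 to one value (staying below 64) to reach 268.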